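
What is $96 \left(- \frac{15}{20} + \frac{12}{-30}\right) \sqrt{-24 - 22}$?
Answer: $- \frac{552 i \sqrt{46}}{5} \approx - 748.77 i$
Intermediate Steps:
$96 \left(- \frac{15}{20} + \frac{12}{-30}\right) \sqrt{-24 - 22} = 96 \left(\left(-15\right) \frac{1}{20} + 12 \left(- \frac{1}{30}\right)\right) \sqrt{-46} = 96 \left(- \frac{3}{4} - \frac{2}{5}\right) i \sqrt{46} = 96 \left(- \frac{23}{20}\right) i \sqrt{46} = - \frac{552 i \sqrt{46}}{5}$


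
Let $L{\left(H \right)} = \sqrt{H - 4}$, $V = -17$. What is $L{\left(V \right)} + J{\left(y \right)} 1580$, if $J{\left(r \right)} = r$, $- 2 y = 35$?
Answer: $-27650 + i \sqrt{21} \approx -27650.0 + 4.5826 i$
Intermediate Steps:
$y = - \frac{35}{2}$ ($y = \left(- \frac{1}{2}\right) 35 = - \frac{35}{2} \approx -17.5$)
$L{\left(H \right)} = \sqrt{-4 + H}$
$L{\left(V \right)} + J{\left(y \right)} 1580 = \sqrt{-4 - 17} - 27650 = \sqrt{-21} - 27650 = i \sqrt{21} - 27650 = -27650 + i \sqrt{21}$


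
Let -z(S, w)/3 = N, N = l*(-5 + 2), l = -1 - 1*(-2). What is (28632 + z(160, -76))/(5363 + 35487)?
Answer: 28641/40850 ≈ 0.70113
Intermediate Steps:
l = 1 (l = -1 + 2 = 1)
N = -3 (N = 1*(-5 + 2) = 1*(-3) = -3)
z(S, w) = 9 (z(S, w) = -3*(-3) = 9)
(28632 + z(160, -76))/(5363 + 35487) = (28632 + 9)/(5363 + 35487) = 28641/40850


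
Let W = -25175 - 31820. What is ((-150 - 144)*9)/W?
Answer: 2646/56995 ≈ 0.046425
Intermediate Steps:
W = -56995
((-150 - 144)*9)/W = ((-150 - 144)*9)/(-56995) = -294*9*(-1/56995) = -2646*(-1/56995) = 2646/56995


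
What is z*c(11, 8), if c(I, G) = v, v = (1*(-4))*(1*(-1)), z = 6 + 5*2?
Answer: 64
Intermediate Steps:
z = 16 (z = 6 + 10 = 16)
v = 4 (v = -4*(-1) = 4)
c(I, G) = 4
z*c(11, 8) = 16*4 = 64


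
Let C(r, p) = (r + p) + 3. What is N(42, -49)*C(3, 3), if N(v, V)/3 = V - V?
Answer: 0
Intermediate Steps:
N(v, V) = 0 (N(v, V) = 3*(V - V) = 3*0 = 0)
C(r, p) = 3 + p + r (C(r, p) = (p + r) + 3 = 3 + p + r)
N(42, -49)*C(3, 3) = 0*(3 + 3 + 3) = 0*9 = 0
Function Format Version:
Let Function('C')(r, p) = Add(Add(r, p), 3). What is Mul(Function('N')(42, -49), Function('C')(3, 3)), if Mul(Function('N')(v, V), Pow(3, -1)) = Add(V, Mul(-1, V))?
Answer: 0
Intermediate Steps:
Function('N')(v, V) = 0 (Function('N')(v, V) = Mul(3, Add(V, Mul(-1, V))) = Mul(3, 0) = 0)
Function('C')(r, p) = Add(3, p, r) (Function('C')(r, p) = Add(Add(p, r), 3) = Add(3, p, r))
Mul(Function('N')(42, -49), Function('C')(3, 3)) = Mul(0, Add(3, 3, 3)) = Mul(0, 9) = 0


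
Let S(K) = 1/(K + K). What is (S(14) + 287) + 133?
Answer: 11761/28 ≈ 420.04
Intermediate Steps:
S(K) = 1/(2*K)
(S(14) + 287) + 133 = ((1/2)/14 + 287) + 133 = ((1/2)*(1/14) + 287) + 133 = (1/28 + 287) + 133 = 8037/28 + 133 = 11761/28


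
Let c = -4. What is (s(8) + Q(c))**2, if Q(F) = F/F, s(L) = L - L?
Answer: 1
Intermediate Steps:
s(L) = 0
Q(F) = 1
(s(8) + Q(c))**2 = (0 + 1)**2 = 1**2 = 1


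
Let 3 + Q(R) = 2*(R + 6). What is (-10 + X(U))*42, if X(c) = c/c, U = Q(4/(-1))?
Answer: -378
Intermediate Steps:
Q(R) = 9 + 2*R (Q(R) = -3 + 2*(R + 6) = -3 + 2*(6 + R) = -3 + (12 + 2*R) = 9 + 2*R)
U = 1 (U = 9 + 2*(4/(-1)) = 9 + 2*(4*(-1)) = 9 + 2*(-4) = 9 - 8 = 1)
X(c) = 1
(-10 + X(U))*42 = (-10 + 1)*42 = -9*42 = -378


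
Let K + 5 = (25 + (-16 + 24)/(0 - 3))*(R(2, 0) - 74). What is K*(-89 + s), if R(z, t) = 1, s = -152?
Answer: 1182346/3 ≈ 3.9412e+5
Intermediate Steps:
K = -4906/3 (K = -5 + (25 + (-16 + 24)/(0 - 3))*(1 - 74) = -5 + (25 + 8/(-3))*(-73) = -5 + (25 + 8*(-⅓))*(-73) = -5 + (25 - 8/3)*(-73) = -5 + (67/3)*(-73) = -5 - 4891/3 = -4906/3 ≈ -1635.3)
K*(-89 + s) = -4906*(-89 - 152)/3 = -4906/3*(-241) = 1182346/3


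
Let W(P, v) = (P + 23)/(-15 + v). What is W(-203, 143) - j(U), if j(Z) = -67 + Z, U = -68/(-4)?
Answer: 1555/32 ≈ 48.594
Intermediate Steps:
W(P, v) = (23 + P)/(-15 + v)
U = 17 (U = -68*(-¼) = 17)
W(-203, 143) - j(U) = (23 - 203)/(-15 + 143) - (-67 + 17) = -180/128 - 1*(-50) = (1/128)*(-180) + 50 = -45/32 + 50 = 1555/32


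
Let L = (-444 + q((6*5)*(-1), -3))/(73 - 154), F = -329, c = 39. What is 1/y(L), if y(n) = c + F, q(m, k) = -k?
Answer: -1/290 ≈ -0.0034483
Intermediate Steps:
L = 49/9 (L = (-444 - 1*(-3))/(73 - 154) = (-444 + 3)/(-81) = -441*(-1/81) = 49/9 ≈ 5.4444)
y(n) = -290 (y(n) = 39 - 329 = -290)
1/y(L) = 1/(-290) = -1/290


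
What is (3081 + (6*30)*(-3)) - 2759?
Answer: -218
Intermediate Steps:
(3081 + (6*30)*(-3)) - 2759 = (3081 + 180*(-3)) - 2759 = (3081 - 540) - 2759 = 2541 - 2759 = -218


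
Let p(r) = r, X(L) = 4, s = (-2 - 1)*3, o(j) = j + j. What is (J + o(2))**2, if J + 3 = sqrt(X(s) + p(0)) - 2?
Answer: 1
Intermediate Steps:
o(j) = 2*j
s = -9 (s = -3*3 = -9)
J = -3 (J = -3 + (sqrt(4 + 0) - 2) = -3 + (sqrt(4) - 2) = -3 + (2 - 2) = -3 + 0 = -3)
(J + o(2))**2 = (-3 + 2*2)**2 = (-3 + 4)**2 = 1**2 = 1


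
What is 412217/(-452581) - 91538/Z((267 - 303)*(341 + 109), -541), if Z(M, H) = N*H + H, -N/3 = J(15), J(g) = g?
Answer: -25620386523/5386619062 ≈ -4.7563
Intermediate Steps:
N = -45 (N = -3*15 = -45)
Z(M, H) = -44*H (Z(M, H) = -45*H + H = -44*H)
412217/(-452581) - 91538/Z((267 - 303)*(341 + 109), -541) = 412217/(-452581) - 91538/((-44*(-541))) = 412217*(-1/452581) - 91538/23804 = -412217/452581 - 91538*1/23804 = -412217/452581 - 45769/11902 = -25620386523/5386619062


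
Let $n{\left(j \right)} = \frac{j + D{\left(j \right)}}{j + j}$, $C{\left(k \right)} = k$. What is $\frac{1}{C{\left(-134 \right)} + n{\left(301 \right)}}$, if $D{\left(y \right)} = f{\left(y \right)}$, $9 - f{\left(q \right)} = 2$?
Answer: $- \frac{43}{5740} \approx -0.0074913$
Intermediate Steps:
$f{\left(q \right)} = 7$ ($f{\left(q \right)} = 9 - 2 = 7$)
$D{\left(y \right)} = 7$
$n{\left(j \right)} = \frac{7 + j}{2 j}$ ($n{\left(j \right)} = \frac{j + 7}{j + j} = \frac{7 + j}{2 j}$)
$\frac{1}{C{\left(-134 \right)} + n{\left(301 \right)}} = \frac{1}{-134 + \frac{7 + 301}{2 \cdot 301}} = \frac{1}{-134 + \frac{1}{2} \cdot \frac{1}{301} \cdot 308} = \frac{1}{-134 + \frac{22}{43}} = \frac{1}{- \frac{5740}{43}} = - \frac{43}{5740}$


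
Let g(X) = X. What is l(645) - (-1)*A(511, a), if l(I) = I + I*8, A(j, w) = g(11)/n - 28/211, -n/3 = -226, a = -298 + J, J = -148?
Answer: 830435027/143058 ≈ 5804.9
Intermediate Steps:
a = -446 (a = -298 - 148 = -446)
n = 678 (n = -3*(-226) = 678)
A(j, w) = -16663/143058 (A(j, w) = 11/678 - 28/211 = -16663/143058)
l(I) = 9*I (l(I) = I + 8*I = 9*I)
l(645) - (-1)*A(511, a) = 9*645 - (-1)*(-16663)/143058 = 5805 - 1*16663/143058 = 5805 - 16663/143058 = 830435027/143058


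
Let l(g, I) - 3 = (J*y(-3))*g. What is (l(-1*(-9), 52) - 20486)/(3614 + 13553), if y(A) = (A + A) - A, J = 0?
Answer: -20483/17167 ≈ -1.1932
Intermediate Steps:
y(A) = A (y(A) = 2*A - A = A)
l(g, I) = 3 (l(g, I) = 3 + (0*(-3))*g = 3 + 0*g = 3 + 0 = 3)
(l(-1*(-9), 52) - 20486)/(3614 + 13553) = (3 - 20486)/(3614 + 13553) = -20483/17167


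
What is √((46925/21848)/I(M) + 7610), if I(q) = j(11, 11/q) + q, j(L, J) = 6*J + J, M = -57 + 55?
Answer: √18389505063865/49158 ≈ 87.235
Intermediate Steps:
M = -2
j(L, J) = 7*J
I(q) = q + 77/q (I(q) = 7*(11/q) + q = 77/q + q = q + 77/q)
√((46925/21848)/I(M) + 7610) = √((46925/21848)/(-2 + 77/(-2)) + 7610) = √((46925*(1/21848))/(-2 + 77*(-½)) + 7610) = √(46925/(21848*(-2 - 77/2)) + 7610) = √(46925/(21848*(-81/2)) + 7610) = √((46925/21848)*(-2/81) + 7610) = √(-46925/884844 + 7610) = √(6733615915/884844) = √18389505063865/49158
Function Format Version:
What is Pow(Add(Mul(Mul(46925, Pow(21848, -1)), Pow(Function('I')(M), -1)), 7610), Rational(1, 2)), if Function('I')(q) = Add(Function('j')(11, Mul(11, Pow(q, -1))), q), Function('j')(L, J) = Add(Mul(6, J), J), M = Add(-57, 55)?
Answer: Mul(Rational(1, 49158), Pow(18389505063865, Rational(1, 2))) ≈ 87.235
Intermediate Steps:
M = -2
Function('j')(L, J) = Mul(7, J)
Function('I')(q) = Add(q, Mul(77, Pow(q, -1))) (Function('I')(q) = Add(Mul(7, Mul(11, Pow(q, -1))), q) = Add(Mul(77, Pow(q, -1)), q) = Add(q, Mul(77, Pow(q, -1))))
Pow(Add(Mul(Mul(46925, Pow(21848, -1)), Pow(Function('I')(M), -1)), 7610), Rational(1, 2)) = Pow(Add(Mul(Mul(46925, Pow(21848, -1)), Pow(Add(-2, Mul(77, Pow(-2, -1))), -1)), 7610), Rational(1, 2)) = Pow(Add(Mul(Mul(46925, Rational(1, 21848)), Pow(Add(-2, Mul(77, Rational(-1, 2))), -1)), 7610), Rational(1, 2)) = Pow(Add(Mul(Rational(46925, 21848), Pow(Add(-2, Rational(-77, 2)), -1)), 7610), Rational(1, 2)) = Pow(Add(Mul(Rational(46925, 21848), Pow(Rational(-81, 2), -1)), 7610), Rational(1, 2)) = Pow(Add(Mul(Rational(46925, 21848), Rational(-2, 81)), 7610), Rational(1, 2)) = Pow(Add(Rational(-46925, 884844), 7610), Rational(1, 2)) = Pow(Rational(6733615915, 884844), Rational(1, 2)) = Mul(Rational(1, 49158), Pow(18389505063865, Rational(1, 2)))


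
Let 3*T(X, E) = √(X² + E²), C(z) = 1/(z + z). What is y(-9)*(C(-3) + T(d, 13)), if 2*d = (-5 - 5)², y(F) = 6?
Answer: -1 + 2*√2669 ≈ 102.32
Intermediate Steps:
C(z) = 1/(2*z)
d = 50 (d = (-5 - 5)²/2 = (½)*(-10)² = (½)*100 = 50)
T(X, E) = √(E² + X²)/3 (T(X, E) = √(X² + E²)/3 = √(E² + X²)/3)
y(-9)*(C(-3) + T(d, 13)) = 6*((½)/(-3) + √(13² + 50²)/3) = 6*((½)*(-⅓) + √(169 + 2500)/3) = 6*(-⅙ + √2669/3) = -1 + 2*√2669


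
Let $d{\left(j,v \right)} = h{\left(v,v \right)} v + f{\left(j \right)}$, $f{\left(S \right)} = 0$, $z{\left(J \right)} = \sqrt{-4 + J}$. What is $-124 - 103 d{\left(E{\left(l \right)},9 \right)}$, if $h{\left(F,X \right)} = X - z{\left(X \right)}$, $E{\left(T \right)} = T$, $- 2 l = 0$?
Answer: $-8467 + 927 \sqrt{5} \approx -6394.2$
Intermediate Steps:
$l = 0$ ($l = \left(- \frac{1}{2}\right) 0 = 0$)
$h{\left(F,X \right)} = X - \sqrt{-4 + X}$
$d{\left(j,v \right)} = v \left(v - \sqrt{-4 + v}\right)$ ($d{\left(j,v \right)} = \left(v - \sqrt{-4 + v}\right) v + 0 = v \left(v - \sqrt{-4 + v}\right) + 0 = v \left(v - \sqrt{-4 + v}\right)$)
$-124 - 103 d{\left(E{\left(l \right)},9 \right)} = -124 - 103 \cdot 9 \left(9 - \sqrt{-4 + 9}\right) = -124 - 103 \cdot 9 \left(9 - \sqrt{5}\right) = -124 - 103 \left(81 - 9 \sqrt{5}\right) = -124 - \left(8343 - 927 \sqrt{5}\right) = -8467 + 927 \sqrt{5}$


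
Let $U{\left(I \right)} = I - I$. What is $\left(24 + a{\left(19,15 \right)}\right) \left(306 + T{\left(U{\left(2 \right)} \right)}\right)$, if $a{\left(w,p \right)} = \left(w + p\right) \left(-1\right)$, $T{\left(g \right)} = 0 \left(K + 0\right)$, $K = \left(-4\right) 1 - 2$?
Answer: $-3060$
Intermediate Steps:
$U{\left(I \right)} = 0$
$K = -6$ ($K = -4 - 2 = -6$)
$T{\left(g \right)} = 0$ ($T{\left(g \right)} = 0 \left(-6 + 0\right) = 0 \left(-6\right) = 0$)
$a{\left(w,p \right)} = - p - w$ ($a{\left(w,p \right)} = \left(p + w\right) \left(-1\right) = - p - w$)
$\left(24 + a{\left(19,15 \right)}\right) \left(306 + T{\left(U{\left(2 \right)} \right)}\right) = \left(24 - 34\right) \left(306 + 0\right) = \left(24 - 34\right) 306 = \left(-10\right) 306 = -3060$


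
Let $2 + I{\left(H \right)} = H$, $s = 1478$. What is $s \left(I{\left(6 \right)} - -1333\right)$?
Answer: $1976086$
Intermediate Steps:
$I{\left(H \right)} = -2 + H$
$s \left(I{\left(6 \right)} - -1333\right) = 1478 \left(\left(-2 + 6\right) - -1333\right) = 1478 \left(4 + 1333\right) = 1478 \cdot 1337 = 1976086$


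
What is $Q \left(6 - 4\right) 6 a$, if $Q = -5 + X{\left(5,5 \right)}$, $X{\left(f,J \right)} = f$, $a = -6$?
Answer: $0$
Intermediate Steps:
$Q = 0$ ($Q = -5 + 5 = 0$)
$Q \left(6 - 4\right) 6 a = 0 \left(6 - 4\right) 6 \left(-6\right) = 0 \cdot 2 \cdot 6 \left(-6\right) = 0 \cdot 12 \left(-6\right) = 0 \left(-6\right) = 0$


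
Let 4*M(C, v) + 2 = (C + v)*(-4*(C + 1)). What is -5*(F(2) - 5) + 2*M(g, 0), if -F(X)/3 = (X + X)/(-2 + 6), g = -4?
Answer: 15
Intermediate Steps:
F(X) = -3*X/2 (F(X) = -3*(X + X)/(-2 + 6) = -3*2*X/4 = -3*X/2)
M(C, v) = -½ + (-4 - 4*C)*(C + v)/4 (M(C, v) = -½ + ((C + v)*(-4*(C + 1)))/4 = -½ + ((C + v)*(-4*(1 + C)))/4 = -½ + ((C + v)*(-4 - 4*C))/4 = -½ + ((-4 - 4*C)*(C + v))/4 = -½ + (-4 - 4*C)*(C + v)/4)
-5*(F(2) - 5) + 2*M(g, 0) = -5*(-3/2*2 - 5) + 2*(-½ - 1*(-4) - 1*0 - 1*(-4)² - 1*(-4)*0) = -5*(-3 - 5) + 2*(-½ + 4 + 0 - 1*16 + 0) = -5*(-8) + 2*(-½ + 4 + 0 - 16 + 0) = 40 + 2*(-25/2) = 40 - 25 = 15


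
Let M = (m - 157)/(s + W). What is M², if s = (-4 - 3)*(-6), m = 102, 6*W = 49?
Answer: 108900/90601 ≈ 1.2020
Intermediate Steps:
W = 49/6 (W = (⅙)*49 = 49/6 ≈ 8.1667)
s = 42 (s = -7*(-6) = 42)
M = -330/301 (M = (102 - 157)/(42 + 49/6) = -55/301/6 = -55*6/301 = -330/301 ≈ -1.0963)
M² = (-330/301)² = 108900/90601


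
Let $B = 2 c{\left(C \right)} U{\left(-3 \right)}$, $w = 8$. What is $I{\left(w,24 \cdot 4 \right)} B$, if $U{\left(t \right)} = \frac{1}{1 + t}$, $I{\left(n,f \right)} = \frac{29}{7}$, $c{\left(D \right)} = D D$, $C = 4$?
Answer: $- \frac{464}{7} \approx -66.286$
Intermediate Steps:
$c{\left(D \right)} = D^{2}$
$I{\left(n,f \right)} = \frac{29}{7}$ ($I{\left(n,f \right)} = 29 \cdot \frac{1}{7} = \frac{29}{7}$)
$B = -16$ ($B = \frac{2 \cdot 4^{2}}{1 - 3} = \frac{2 \cdot 16}{-2} = 32 \left(- \frac{1}{2}\right) = -16$)
$I{\left(w,24 \cdot 4 \right)} B = \frac{29}{7} \left(-16\right) = - \frac{464}{7}$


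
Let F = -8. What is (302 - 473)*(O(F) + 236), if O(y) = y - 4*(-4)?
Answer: -41724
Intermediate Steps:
O(y) = 16 + y (O(y) = y + 16 = 16 + y)
(302 - 473)*(O(F) + 236) = (302 - 473)*((16 - 8) + 236) = -171*(8 + 236) = -171*244 = -41724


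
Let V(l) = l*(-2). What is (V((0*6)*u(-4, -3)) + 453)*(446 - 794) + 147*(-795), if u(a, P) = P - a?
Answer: -274509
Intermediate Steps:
V(l) = -2*l
(V((0*6)*u(-4, -3)) + 453)*(446 - 794) + 147*(-795) = (-2*0*6*(-3 - 1*(-4)) + 453)*(446 - 794) + 147*(-795) = (-0*(-3 + 4) + 453)*(-348) - 116865 = (-0 + 453)*(-348) - 116865 = (-2*0 + 453)*(-348) - 116865 = (0 + 453)*(-348) - 116865 = 453*(-348) - 116865 = -157644 - 116865 = -274509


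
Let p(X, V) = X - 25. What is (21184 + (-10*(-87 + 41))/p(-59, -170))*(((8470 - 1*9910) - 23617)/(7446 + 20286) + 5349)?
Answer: 65962241228839/582372 ≈ 1.1326e+8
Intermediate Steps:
p(X, V) = -25 + X
(21184 + (-10*(-87 + 41))/p(-59, -170))*(((8470 - 1*9910) - 23617)/(7446 + 20286) + 5349) = (21184 + (-10*(-87 + 41))/(-25 - 59))*(((8470 - 1*9910) - 23617)/(7446 + 20286) + 5349) = (21184 - 10*(-46)/(-84))*(((8470 - 9910) - 23617)/27732 + 5349) = (21184 + 460*(-1/84))*((-1440 - 23617)*(1/27732) + 5349) = (21184 - 115/21)*(-25057*1/27732 + 5349) = 444749*(-25057/27732 + 5349)/21 = (444749/21)*(148313411/27732) = 65962241228839/582372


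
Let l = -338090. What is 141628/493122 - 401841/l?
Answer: 123019824061/83359808490 ≈ 1.4758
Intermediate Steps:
141628/493122 - 401841/l = 141628/493122 - 401841/(-338090) = 141628*(1/493122) - 401841*(-1/338090) = 70814/246561 + 401841/338090 = 123019824061/83359808490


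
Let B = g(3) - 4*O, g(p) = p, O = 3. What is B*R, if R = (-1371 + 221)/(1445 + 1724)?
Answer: 10350/3169 ≈ 3.2660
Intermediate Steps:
R = -1150/3169 ≈ -0.36289
B = -9 (B = 3 - 4*3 = 3 - 12 = -9)
B*R = -9*(-1150/3169) = 10350/3169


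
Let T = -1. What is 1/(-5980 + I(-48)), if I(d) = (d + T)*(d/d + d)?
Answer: -1/3677 ≈ -0.00027196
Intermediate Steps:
I(d) = (1 + d)*(-1 + d) (I(d) = (d - 1)*(d/d + d) = (-1 + d)*(1 + d) = (1 + d)*(-1 + d))
1/(-5980 + I(-48)) = 1/(-5980 + (-1 + (-48)²)) = 1/(-5980 + (-1 + 2304)) = 1/(-5980 + 2303) = 1/(-3677) = -1/3677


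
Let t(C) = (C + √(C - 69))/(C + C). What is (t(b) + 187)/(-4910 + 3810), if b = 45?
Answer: -15/88 - I*√6/49500 ≈ -0.17045 - 4.9485e-5*I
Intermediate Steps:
t(C) = (C + √(-69 + C))/(2*C) (t(C) = (C + √(-69 + C))/((2*C)) = (C + √(-69 + C))*(1/(2*C)) = (C + √(-69 + C))/(2*C))
(t(b) + 187)/(-4910 + 3810) = ((½)*(45 + √(-69 + 45))/45 + 187)/(-4910 + 3810) = ((½)*(1/45)*(45 + √(-24)) + 187)/(-1100) = ((½)*(1/45)*(45 + 2*I*√6) + 187)*(-1/1100) = ((½ + I*√6/45) + 187)*(-1/1100) = (375/2 + I*√6/45)*(-1/1100) = -15/88 - I*√6/49500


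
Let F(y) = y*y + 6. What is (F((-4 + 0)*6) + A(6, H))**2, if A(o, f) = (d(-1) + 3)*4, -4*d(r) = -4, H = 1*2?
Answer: 357604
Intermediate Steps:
F(y) = 6 + y**2 (F(y) = y**2 + 6 = 6 + y**2)
H = 2
d(r) = 1 (d(r) = -1/4*(-4) = 1)
A(o, f) = 16 (A(o, f) = (1 + 3)*4 = 4*4 = 16)
(F((-4 + 0)*6) + A(6, H))**2 = ((6 + ((-4 + 0)*6)**2) + 16)**2 = ((6 + (-4*6)**2) + 16)**2 = ((6 + (-24)**2) + 16)**2 = ((6 + 576) + 16)**2 = (582 + 16)**2 = 598**2 = 357604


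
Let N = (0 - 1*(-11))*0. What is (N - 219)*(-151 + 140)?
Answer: 2409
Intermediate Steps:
N = 0 (N = (0 + 11)*0 = 11*0 = 0)
(N - 219)*(-151 + 140) = (0 - 219)*(-151 + 140) = -219*(-11) = 2409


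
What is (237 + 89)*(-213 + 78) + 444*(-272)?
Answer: -164778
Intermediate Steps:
(237 + 89)*(-213 + 78) + 444*(-272) = 326*(-135) - 120768 = -44010 - 120768 = -164778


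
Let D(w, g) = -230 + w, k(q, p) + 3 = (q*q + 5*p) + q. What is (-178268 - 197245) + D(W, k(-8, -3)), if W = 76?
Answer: -375667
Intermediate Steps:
k(q, p) = -3 + q + q**2 + 5*p (k(q, p) = -3 + ((q*q + 5*p) + q) = -3 + ((q**2 + 5*p) + q) = -3 + (q + q**2 + 5*p) = -3 + q + q**2 + 5*p)
(-178268 - 197245) + D(W, k(-8, -3)) = (-178268 - 197245) + (-230 + 76) = -375513 - 154 = -375667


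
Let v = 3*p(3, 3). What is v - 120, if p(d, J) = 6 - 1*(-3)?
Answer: -93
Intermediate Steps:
p(d, J) = 9 (p(d, J) = 6 + 3 = 9)
v = 27 (v = 3*9 = 27)
v - 120 = 27 - 120 = -93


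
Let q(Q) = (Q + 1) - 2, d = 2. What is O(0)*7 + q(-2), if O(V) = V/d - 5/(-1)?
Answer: 32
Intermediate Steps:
q(Q) = -1 + Q (q(Q) = (1 + Q) - 2 = -1 + Q)
O(V) = 5 + V/2 (O(V) = V/2 - 5/(-1) = V*(½) - 5*(-1) = V/2 + 5 = 5 + V/2)
O(0)*7 + q(-2) = (5 + (½)*0)*7 + (-1 - 2) = (5 + 0)*7 - 3 = 5*7 - 3 = 35 - 3 = 32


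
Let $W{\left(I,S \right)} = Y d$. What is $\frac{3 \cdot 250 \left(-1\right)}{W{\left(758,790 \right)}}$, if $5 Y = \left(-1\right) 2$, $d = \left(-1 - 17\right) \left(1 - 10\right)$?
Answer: $\frac{625}{54} \approx 11.574$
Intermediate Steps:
$d = 162$ ($d = \left(-18\right) \left(-9\right) = 162$)
$Y = - \frac{2}{5}$ ($Y = \frac{\left(-1\right) 2}{5} = \frac{1}{5} \left(-2\right) = - \frac{2}{5} \approx -0.4$)
$W{\left(I,S \right)} = - \frac{324}{5}$ ($W{\left(I,S \right)} = \left(- \frac{2}{5}\right) 162 = - \frac{324}{5}$)
$\frac{3 \cdot 250 \left(-1\right)}{W{\left(758,790 \right)}} = \frac{3 \cdot 250 \left(-1\right)}{- \frac{324}{5}} = 750 \left(-1\right) \left(- \frac{5}{324}\right) = \left(-750\right) \left(- \frac{5}{324}\right) = \frac{625}{54}$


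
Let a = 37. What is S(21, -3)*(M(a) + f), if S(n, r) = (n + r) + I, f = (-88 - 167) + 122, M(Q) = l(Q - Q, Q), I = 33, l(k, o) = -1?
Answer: -6834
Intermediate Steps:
M(Q) = -1
f = -133 (f = -255 + 122 = -133)
S(n, r) = 33 + n + r (S(n, r) = (n + r) + 33 = 33 + n + r)
S(21, -3)*(M(a) + f) = (33 + 21 - 3)*(-1 - 133) = 51*(-134) = -6834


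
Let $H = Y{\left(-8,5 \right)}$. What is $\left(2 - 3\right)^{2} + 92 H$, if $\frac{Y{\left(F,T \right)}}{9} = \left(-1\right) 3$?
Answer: $-2483$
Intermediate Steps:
$Y{\left(F,T \right)} = -27$ ($Y{\left(F,T \right)} = 9 \left(\left(-1\right) 3\right) = 9 \left(-3\right) = -27$)
$H = -27$
$\left(2 - 3\right)^{2} + 92 H = \left(2 - 3\right)^{2} + 92 \left(-27\right) = \left(-1\right)^{2} - 2484 = 1 - 2484 = -2483$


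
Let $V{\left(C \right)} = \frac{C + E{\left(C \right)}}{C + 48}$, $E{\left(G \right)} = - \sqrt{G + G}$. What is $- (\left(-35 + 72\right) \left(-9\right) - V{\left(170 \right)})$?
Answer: $\frac{36382}{109} - \frac{\sqrt{85}}{109} \approx 333.7$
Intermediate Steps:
$E{\left(G \right)} = - \sqrt{2} \sqrt{G}$ ($E{\left(G \right)} = - \sqrt{2 G} = - \sqrt{2} \sqrt{G}$)
$V{\left(C \right)} = \frac{C - \sqrt{2} \sqrt{C}}{48 + C}$ ($V{\left(C \right)} = \frac{C - \sqrt{2} \sqrt{C}}{C + 48} = \frac{C - \sqrt{2} \sqrt{C}}{48 + C}$)
$- (\left(-35 + 72\right) \left(-9\right) - V{\left(170 \right)}) = - (\left(-35 + 72\right) \left(-9\right) - \frac{170 - \sqrt{2} \sqrt{170}}{48 + 170}) = - (37 \left(-9\right) - \frac{170 - 2 \sqrt{85}}{218}) = - (-333 - \frac{170 - 2 \sqrt{85}}{218}) = - (-333 - \left(\frac{85}{109} - \frac{\sqrt{85}}{109}\right)) = - (- \frac{36382}{109} + \frac{\sqrt{85}}{109}) = \frac{36382}{109} - \frac{\sqrt{85}}{109}$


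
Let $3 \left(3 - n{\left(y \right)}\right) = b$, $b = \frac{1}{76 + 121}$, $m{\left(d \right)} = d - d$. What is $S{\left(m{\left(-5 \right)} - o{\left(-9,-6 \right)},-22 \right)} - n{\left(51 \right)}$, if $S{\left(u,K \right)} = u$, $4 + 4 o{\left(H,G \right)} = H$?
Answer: $\frac{595}{2364} \approx 0.25169$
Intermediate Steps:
$o{\left(H,G \right)} = -1 + \frac{H}{4}$
$m{\left(d \right)} = 0$
$b = \frac{1}{197} \approx 0.0050761$
$n{\left(y \right)} = \frac{1772}{591}$ ($n{\left(y \right)} = 3 - \frac{1}{591} = \frac{1772}{591}$)
$S{\left(m{\left(-5 \right)} - o{\left(-9,-6 \right)},-22 \right)} - n{\left(51 \right)} = \left(0 - \left(-1 + \frac{1}{4} \left(-9\right)\right)\right) - \frac{1772}{591} = \left(0 - \left(-1 - \frac{9}{4}\right)\right) - \frac{1772}{591} = \left(0 - - \frac{13}{4}\right) - \frac{1772}{591} = \left(0 + \frac{13}{4}\right) - \frac{1772}{591} = \frac{13}{4} - \frac{1772}{591} = \frac{595}{2364}$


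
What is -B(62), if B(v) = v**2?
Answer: -3844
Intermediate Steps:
-B(62) = -1*62**2 = -1*3844 = -3844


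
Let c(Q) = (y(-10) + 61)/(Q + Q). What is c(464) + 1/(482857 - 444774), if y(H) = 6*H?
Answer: 39011/35341024 ≈ 0.0011038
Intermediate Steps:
c(Q) = 1/(2*Q) (c(Q) = (6*(-10) + 61)/(Q + Q) = (-60 + 61)/((2*Q)) = 1*(1/(2*Q)) = 1/(2*Q))
c(464) + 1/(482857 - 444774) = (½)/464 + 1/(482857 - 444774) = (½)*(1/464) + 1/38083 = 1/928 + 1/38083 = 39011/35341024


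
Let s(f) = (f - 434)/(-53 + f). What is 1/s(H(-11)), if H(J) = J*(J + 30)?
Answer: 262/643 ≈ 0.40746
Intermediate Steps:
H(J) = J*(30 + J)
s(f) = (-434 + f)/(-53 + f)
1/s(H(-11)) = 1/((-434 - 11*(30 - 11))/(-53 - 11*(30 - 11))) = 1/((-434 - 11*19)/(-53 - 11*19)) = 1/((-434 - 209)/(-53 - 209)) = 1/(-643/(-262)) = 1/(-1/262*(-643)) = 1/(643/262) = 262/643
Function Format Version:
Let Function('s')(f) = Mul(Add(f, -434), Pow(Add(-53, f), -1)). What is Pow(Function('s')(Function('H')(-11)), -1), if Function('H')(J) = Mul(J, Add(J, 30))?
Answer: Rational(262, 643) ≈ 0.40746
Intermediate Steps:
Function('H')(J) = Mul(J, Add(30, J))
Function('s')(f) = Mul(Pow(Add(-53, f), -1), Add(-434, f)) (Function('s')(f) = Mul(Add(-434, f), Pow(Add(-53, f), -1)) = Mul(Pow(Add(-53, f), -1), Add(-434, f)))
Pow(Function('s')(Function('H')(-11)), -1) = Pow(Mul(Pow(Add(-53, Mul(-11, Add(30, -11))), -1), Add(-434, Mul(-11, Add(30, -11)))), -1) = Pow(Mul(Pow(Add(-53, Mul(-11, 19)), -1), Add(-434, Mul(-11, 19))), -1) = Pow(Mul(Pow(Add(-53, -209), -1), Add(-434, -209)), -1) = Pow(Mul(Pow(-262, -1), -643), -1) = Pow(Mul(Rational(-1, 262), -643), -1) = Pow(Rational(643, 262), -1) = Rational(262, 643)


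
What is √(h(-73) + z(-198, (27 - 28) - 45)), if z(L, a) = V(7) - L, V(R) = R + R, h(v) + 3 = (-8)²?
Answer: √273 ≈ 16.523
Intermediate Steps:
h(v) = 61 (h(v) = -3 + (-8)² = -3 + 64 = 61)
V(R) = 2*R
z(L, a) = 14 - L (z(L, a) = 2*7 - L = 14 - L)
√(h(-73) + z(-198, (27 - 28) - 45)) = √(61 + (14 - 1*(-198))) = √(61 + (14 + 198)) = √(61 + 212) = √273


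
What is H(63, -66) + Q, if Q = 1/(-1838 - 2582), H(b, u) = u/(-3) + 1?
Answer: 101659/4420 ≈ 23.000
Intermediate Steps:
H(b, u) = 1 - u/3 (H(b, u) = u*(-⅓) + 1 = -u/3 + 1 = 1 - u/3)
Q = -1/4420 (Q = 1/(-4420) = -1/4420 ≈ -0.00022624)
H(63, -66) + Q = (1 - ⅓*(-66)) - 1/4420 = (1 + 22) - 1/4420 = 23 - 1/4420 = 101659/4420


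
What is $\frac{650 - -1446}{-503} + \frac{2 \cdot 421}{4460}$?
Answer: $- \frac{4462317}{1121690} \approx -3.9782$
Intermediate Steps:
$\frac{650 - -1446}{-503} + \frac{2 \cdot 421}{4460} = \left(650 + 1446\right) \left(- \frac{1}{503}\right) + 842 \cdot \frac{1}{4460} = 2096 \left(- \frac{1}{503}\right) + \frac{421}{2230} = - \frac{2096}{503} + \frac{421}{2230} = - \frac{4462317}{1121690}$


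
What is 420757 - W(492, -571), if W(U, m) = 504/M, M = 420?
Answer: 2103779/5 ≈ 4.2076e+5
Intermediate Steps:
W(U, m) = 6/5 (W(U, m) = 504/420 = 504*(1/420) = 6/5)
420757 - W(492, -571) = 420757 - 1*6/5 = 420757 - 6/5 = 2103779/5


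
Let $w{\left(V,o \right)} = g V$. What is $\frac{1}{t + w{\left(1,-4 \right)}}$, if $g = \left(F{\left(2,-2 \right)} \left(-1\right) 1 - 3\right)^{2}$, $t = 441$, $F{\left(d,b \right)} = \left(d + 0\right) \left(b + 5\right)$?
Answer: $\frac{1}{522} \approx 0.0019157$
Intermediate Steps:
$F{\left(d,b \right)} = d \left(5 + b\right)$
$g = 81$ ($g = \left(2 \left(5 - 2\right) \left(-1\right) 1 - 3\right)^{2} = \left(2 \cdot 3 \left(-1\right) 1 - 3\right)^{2} = \left(6 \left(-1\right) 1 - 3\right)^{2} = \left(\left(-6\right) 1 - 3\right)^{2} = \left(-6 - 3\right)^{2} = \left(-9\right)^{2} = 81$)
$w{\left(V,o \right)} = 81 V$
$\frac{1}{t + w{\left(1,-4 \right)}} = \frac{1}{441 + 81 \cdot 1} = \frac{1}{441 + 81} = \frac{1}{522}$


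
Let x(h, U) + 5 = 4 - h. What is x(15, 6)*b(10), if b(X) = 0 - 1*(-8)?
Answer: -128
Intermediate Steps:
x(h, U) = -1 - h (x(h, U) = -5 + (4 - h) = -1 - h)
b(X) = 8 (b(X) = 0 + 8 = 8)
x(15, 6)*b(10) = (-1 - 1*15)*8 = (-1 - 15)*8 = -16*8 = -128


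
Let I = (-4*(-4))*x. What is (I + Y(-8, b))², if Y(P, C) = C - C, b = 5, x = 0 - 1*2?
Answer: 1024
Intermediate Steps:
x = -2 (x = 0 - 2 = -2)
I = -32 (I = -4*(-4)*(-2) = 16*(-2) = -32)
Y(P, C) = 0
(I + Y(-8, b))² = (-32 + 0)² = (-32)² = 1024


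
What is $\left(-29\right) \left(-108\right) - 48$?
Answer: $3084$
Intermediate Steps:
$\left(-29\right) \left(-108\right) - 48 = 3132 + \left(-67 + 19\right) = 3132 - 48 = 3084$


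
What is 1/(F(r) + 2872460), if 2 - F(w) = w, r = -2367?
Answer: 1/2874829 ≈ 3.4785e-7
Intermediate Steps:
F(w) = 2 - w
1/(F(r) + 2872460) = 1/((2 - 1*(-2367)) + 2872460) = 1/((2 + 2367) + 2872460) = 1/(2369 + 2872460) = 1/2874829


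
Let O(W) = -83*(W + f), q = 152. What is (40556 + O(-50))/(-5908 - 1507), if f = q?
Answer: -6418/1483 ≈ -4.3277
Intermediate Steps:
f = 152
O(W) = -12616 - 83*W (O(W) = -83*(W + 152) = -83*(152 + W) = -12616 - 83*W)
(40556 + O(-50))/(-5908 - 1507) = (40556 + (-12616 - 83*(-50)))/(-5908 - 1507) = (40556 + (-12616 + 4150))/(-7415) = (40556 - 8466)*(-1/7415) = 32090*(-1/7415) = -6418/1483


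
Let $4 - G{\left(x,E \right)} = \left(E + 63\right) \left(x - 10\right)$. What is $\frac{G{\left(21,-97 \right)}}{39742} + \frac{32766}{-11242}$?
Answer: $- \frac{324484224}{111694891} \approx -2.9051$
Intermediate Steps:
$G{\left(x,E \right)} = 4 - \left(-10 + x\right) \left(63 + E\right)$ ($G{\left(x,E \right)} = 4 - \left(E + 63\right) \left(x - 10\right) = 4 - \left(63 + E\right) \left(-10 + x\right) = 4 - \left(-10 + x\right) \left(63 + E\right)$)
$\frac{G{\left(21,-97 \right)}}{39742} + \frac{32766}{-11242} = \frac{634 - 1323 + 10 \left(-97\right) - \left(-97\right) 21}{39742} + \frac{32766}{-11242} = \left(634 - 1323 - 970 + 2037\right) \frac{1}{39742} + 32766 \left(- \frac{1}{11242}\right) = 378 \cdot \frac{1}{39742} - \frac{16383}{5621} = \frac{189}{19871} - \frac{16383}{5621} = - \frac{324484224}{111694891}$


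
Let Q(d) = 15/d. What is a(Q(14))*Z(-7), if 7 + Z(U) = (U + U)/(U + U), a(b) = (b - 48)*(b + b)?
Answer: 29565/49 ≈ 603.37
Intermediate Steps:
a(b) = 2*b*(-48 + b) (a(b) = (-48 + b)*(2*b) = 2*b*(-48 + b))
Z(U) = -6 (Z(U) = -7 + (U + U)/(U + U) = -7 + (2*U)/((2*U)) = -7 + (2*U)*(1/(2*U)) = -7 + 1 = -6)
a(Q(14))*Z(-7) = (2*(15/14)*(-48 + 15/14))*(-6) = (2*(15/14)*(-657/14))*(-6) = -9855/98*(-6) = 29565/49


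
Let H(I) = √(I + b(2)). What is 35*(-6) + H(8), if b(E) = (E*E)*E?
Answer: -206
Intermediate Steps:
b(E) = E³ (b(E) = E²*E = E³)
H(I) = √(8 + I) (H(I) = √(I + 2³) = √(I + 8) = √(8 + I))
35*(-6) + H(8) = 35*(-6) + √(8 + 8) = -210 + √16 = -210 + 4 = -206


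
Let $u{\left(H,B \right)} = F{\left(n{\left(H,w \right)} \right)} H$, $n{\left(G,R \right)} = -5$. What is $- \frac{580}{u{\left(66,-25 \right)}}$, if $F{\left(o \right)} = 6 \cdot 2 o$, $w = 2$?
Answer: $\frac{29}{198} \approx 0.14646$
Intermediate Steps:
$F{\left(o \right)} = 12 o$
$u{\left(H,B \right)} = - 60 H$ ($u{\left(H,B \right)} = 12 \left(-5\right) H = - 60 H$)
$- \frac{580}{u{\left(66,-25 \right)}} = - \frac{580}{\left(-60\right) 66} = - \frac{580}{-3960} = \left(-580\right) \left(- \frac{1}{3960}\right) = \frac{29}{198}$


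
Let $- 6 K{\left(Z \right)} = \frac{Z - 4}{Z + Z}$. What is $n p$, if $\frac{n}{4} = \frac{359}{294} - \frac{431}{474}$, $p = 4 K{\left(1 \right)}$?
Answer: $\frac{4828}{3871} \approx 1.2472$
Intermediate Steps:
$K{\left(Z \right)} = - \frac{-4 + Z}{12 Z}$ ($K{\left(Z \right)} = - \frac{\left(Z - 4\right) \frac{1}{Z + Z}}{6} = - \frac{\left(-4 + Z\right) \frac{1}{2 Z}}{6} = - \frac{\frac{1}{2} \frac{1}{Z} \left(-4 + Z\right)}{6} = - \frac{-4 + Z}{12 Z}$)
$p = 1$ ($p = 4 \frac{4 - 1}{12 \cdot 1} = 4 \cdot \frac{1}{12} \cdot 1 \left(4 - 1\right) = 4 \cdot \frac{1}{12} \cdot 1 \cdot 3 = 4 \cdot \frac{1}{4} = 1$)
$n = \frac{4828}{3871}$ ($n = 4 \left(\frac{359}{294} - \frac{431}{474}\right) = 4 \cdot \frac{1207}{3871} = \frac{4828}{3871} \approx 1.2472$)
$n p = \frac{4828}{3871} \cdot 1 = \frac{4828}{3871}$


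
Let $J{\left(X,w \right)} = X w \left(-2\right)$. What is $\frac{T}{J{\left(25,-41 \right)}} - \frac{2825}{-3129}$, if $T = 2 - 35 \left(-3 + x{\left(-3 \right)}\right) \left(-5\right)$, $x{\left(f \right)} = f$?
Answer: $\frac{1256029}{3207225} \approx 0.39162$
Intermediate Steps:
$T = -1048$ ($T = 2 - 35 \left(-3 - 3\right) \left(-5\right) = 2 - 35 \left(\left(-6\right) \left(-5\right)\right) = 2 - 1050 = -1048$)
$J{\left(X,w \right)} = - 2 X w$ ($J{\left(X,w \right)} = X \left(- 2 w\right) = - 2 X w$)
$\frac{T}{J{\left(25,-41 \right)}} - \frac{2825}{-3129} = - \frac{1048}{\left(-2\right) 25 \left(-41\right)} - \frac{2825}{-3129} = - \frac{1048}{2050} - - \frac{2825}{3129} = \left(-1048\right) \frac{1}{2050} + \frac{2825}{3129} = - \frac{524}{1025} + \frac{2825}{3129} = \frac{1256029}{3207225}$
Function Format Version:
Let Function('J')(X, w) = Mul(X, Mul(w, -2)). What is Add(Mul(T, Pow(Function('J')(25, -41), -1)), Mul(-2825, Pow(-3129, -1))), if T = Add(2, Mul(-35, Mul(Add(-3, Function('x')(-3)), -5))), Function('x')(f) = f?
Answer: Rational(1256029, 3207225) ≈ 0.39162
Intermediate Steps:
T = -1048 (T = Add(2, Mul(-35, Mul(Add(-3, -3), -5))) = Add(2, Mul(-35, Mul(-6, -5))) = Add(2, Mul(-35, 30)) = Add(2, -1050) = -1048)
Function('J')(X, w) = Mul(-2, X, w) (Function('J')(X, w) = Mul(X, Mul(-2, w)) = Mul(-2, X, w))
Add(Mul(T, Pow(Function('J')(25, -41), -1)), Mul(-2825, Pow(-3129, -1))) = Add(Mul(-1048, Pow(Mul(-2, 25, -41), -1)), Mul(-2825, Pow(-3129, -1))) = Add(Mul(-1048, Pow(2050, -1)), Mul(-2825, Rational(-1, 3129))) = Add(Mul(-1048, Rational(1, 2050)), Rational(2825, 3129)) = Add(Rational(-524, 1025), Rational(2825, 3129)) = Rational(1256029, 3207225)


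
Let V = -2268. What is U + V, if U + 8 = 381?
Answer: -1895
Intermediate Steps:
U = 373 (U = -8 + 381 = 373)
U + V = 373 - 2268 = -1895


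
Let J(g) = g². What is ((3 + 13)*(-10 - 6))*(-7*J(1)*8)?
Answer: 14336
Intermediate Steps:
((3 + 13)*(-10 - 6))*(-7*J(1)*8) = ((3 + 13)*(-10 - 6))*(-7*1²*8) = (16*(-16))*(-7*1*8) = -(-1792)*8 = -256*(-56) = 14336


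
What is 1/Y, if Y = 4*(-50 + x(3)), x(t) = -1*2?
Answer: -1/208 ≈ -0.0048077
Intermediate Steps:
x(t) = -2
Y = -208 (Y = 4*(-50 - 2) = 4*(-52) = -208)
1/Y = 1/(-208) = -1/208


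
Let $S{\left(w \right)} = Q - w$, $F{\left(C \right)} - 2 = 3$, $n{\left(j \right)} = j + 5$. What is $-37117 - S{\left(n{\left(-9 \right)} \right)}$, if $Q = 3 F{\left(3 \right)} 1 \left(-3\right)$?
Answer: $-37076$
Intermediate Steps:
$n{\left(j \right)} = 5 + j$
$F{\left(C \right)} = 5$ ($F{\left(C \right)} = 2 + 3 = 5$)
$Q = -45$ ($Q = 3 \cdot 5 \cdot 1 \left(-3\right) = 3 \cdot 5 \left(-3\right) = 15 \left(-3\right) = -45$)
$S{\left(w \right)} = -45 - w$
$-37117 - S{\left(n{\left(-9 \right)} \right)} = -37117 - \left(-45 - \left(5 - 9\right)\right) = -37117 - \left(-45 - -4\right) = -37117 - \left(-45 + 4\right) = -37117 - -41 = -37117 + 41 = -37076$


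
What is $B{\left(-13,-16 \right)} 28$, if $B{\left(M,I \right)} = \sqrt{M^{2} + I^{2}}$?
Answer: $140 \sqrt{17} \approx 577.23$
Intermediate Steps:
$B{\left(M,I \right)} = \sqrt{I^{2} + M^{2}}$
$B{\left(-13,-16 \right)} 28 = \sqrt{\left(-16\right)^{2} + \left(-13\right)^{2}} \cdot 28 = \sqrt{256 + 169} \cdot 28 = \sqrt{425} \cdot 28 = 5 \sqrt{17} \cdot 28 = 140 \sqrt{17}$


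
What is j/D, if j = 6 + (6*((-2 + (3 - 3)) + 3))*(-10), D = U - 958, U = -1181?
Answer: 18/713 ≈ 0.025245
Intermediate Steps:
D = -2139 (D = -1181 - 958 = -2139)
j = -54 (j = 6 + (6*((-2 + 0) + 3))*(-10) = 6 + (6*(-2 + 3))*(-10) = 6 + (6*1)*(-10) = 6 + 6*(-10) = 6 - 60 = -54)
j/D = -54/(-2139) = -1/2139*(-54) = 18/713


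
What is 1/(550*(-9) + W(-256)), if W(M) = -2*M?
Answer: -1/4438 ≈ -0.00022533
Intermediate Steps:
1/(550*(-9) + W(-256)) = 1/(550*(-9) - 2*(-256)) = 1/(-4950 + 512) = 1/(-4438) = -1/4438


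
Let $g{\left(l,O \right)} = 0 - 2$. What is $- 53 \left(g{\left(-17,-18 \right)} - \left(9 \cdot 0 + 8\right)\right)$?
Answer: $530$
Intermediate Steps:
$g{\left(l,O \right)} = -2$
$- 53 \left(g{\left(-17,-18 \right)} - \left(9 \cdot 0 + 8\right)\right) = - 53 \left(-2 - \left(9 \cdot 0 + 8\right)\right) = - 53 \left(-2 - \left(0 + 8\right)\right) = - 53 \left(-2 - 8\right) = \left(-53\right) \left(-10\right) = 530$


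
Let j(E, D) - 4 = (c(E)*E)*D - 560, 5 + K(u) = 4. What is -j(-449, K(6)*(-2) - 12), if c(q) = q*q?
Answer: -905187934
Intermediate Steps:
K(u) = -1 (K(u) = -5 + 4 = -1)
c(q) = q**2
j(E, D) = -556 + D*E**3 (j(E, D) = 4 + ((E**2*E)*D - 560) = 4 + (E**3*D - 560) = 4 + (D*E**3 - 560) = 4 + (-560 + D*E**3) = -556 + D*E**3)
-j(-449, K(6)*(-2) - 12) = -(-556 + (-1*(-2) - 12)*(-449)**3) = -(-556 + (2 - 12)*(-90518849)) = -(-556 - 10*(-90518849)) = -(-556 + 905188490) = -1*905187934 = -905187934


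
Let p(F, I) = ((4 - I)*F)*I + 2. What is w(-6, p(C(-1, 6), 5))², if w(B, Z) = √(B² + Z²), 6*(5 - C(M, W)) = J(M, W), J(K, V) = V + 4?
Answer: 2260/9 ≈ 251.11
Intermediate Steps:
J(K, V) = 4 + V
C(M, W) = 13/3 - W/6 (C(M, W) = 5 - (4 + W)/6 = 5 + (-⅔ - W/6) = 13/3 - W/6)
p(F, I) = 2 + F*I*(4 - I) (p(F, I) = (F*(4 - I))*I + 2 = F*I*(4 - I) + 2 = 2 + F*I*(4 - I))
w(-6, p(C(-1, 6), 5))² = (√((-6)² + (2 - 1*(13/3 - ⅙*6)*5² + 4*(13/3 - ⅙*6)*5)²))² = (√(36 + (2 - 1*(13/3 - 1)*25 + 4*(13/3 - 1)*5)²))² = (√(36 + (2 - 1*10/3*25 + 4*(10/3)*5)²))² = (√(36 + (2 - 250/3 + 200/3)²))² = (√(36 + (-44/3)²))² = (√(36 + 1936/9))² = (√(2260/9))² = (2*√565/3)² = 2260/9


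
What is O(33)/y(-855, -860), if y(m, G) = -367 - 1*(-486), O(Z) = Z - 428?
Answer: -395/119 ≈ -3.3193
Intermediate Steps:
O(Z) = -428 + Z
y(m, G) = 119 (y(m, G) = -367 + 486 = 119)
O(33)/y(-855, -860) = (-428 + 33)/119 = -395*1/119 = -395/119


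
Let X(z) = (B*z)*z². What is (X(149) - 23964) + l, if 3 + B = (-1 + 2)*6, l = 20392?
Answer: 9920275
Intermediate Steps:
B = 3 (B = -3 + (-1 + 2)*6 = -3 + 1*6 = -3 + 6 = 3)
X(z) = 3*z³ (X(z) = (3*z)*z² = 3*z³)
(X(149) - 23964) + l = (3*149³ - 23964) + 20392 = (3*3307949 - 23964) + 20392 = (9923847 - 23964) + 20392 = 9899883 + 20392 = 9920275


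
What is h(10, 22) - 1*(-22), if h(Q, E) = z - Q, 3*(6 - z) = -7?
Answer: 61/3 ≈ 20.333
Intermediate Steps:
z = 25/3 (z = 6 - ⅓*(-7) = 6 + 7/3 = 25/3 ≈ 8.3333)
h(Q, E) = 25/3 - Q
h(10, 22) - 1*(-22) = (25/3 - 1*10) - 1*(-22) = (25/3 - 10) + 22 = -5/3 + 22 = 61/3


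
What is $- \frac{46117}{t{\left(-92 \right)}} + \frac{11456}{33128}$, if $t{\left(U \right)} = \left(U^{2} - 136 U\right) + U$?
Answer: $- \frac{161064609}{86480644} \approx -1.8624$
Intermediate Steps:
$t{\left(U \right)} = U^{2} - 135 U$
$- \frac{46117}{t{\left(-92 \right)}} + \frac{11456}{33128} = - \frac{46117}{\left(-92\right) \left(-135 - 92\right)} + \frac{11456}{33128} = - \frac{46117}{\left(-92\right) \left(-227\right)} + 11456 \cdot \frac{1}{33128} = - \frac{46117}{20884} + \frac{1432}{4141} = - \frac{161064609}{86480644}$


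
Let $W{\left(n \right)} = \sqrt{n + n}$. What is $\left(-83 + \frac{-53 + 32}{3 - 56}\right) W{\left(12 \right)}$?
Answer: $- \frac{8756 \sqrt{6}}{53} \approx -404.67$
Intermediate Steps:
$W{\left(n \right)} = \sqrt{2} \sqrt{n}$ ($W{\left(n \right)} = \sqrt{2 n} = \sqrt{2} \sqrt{n}$)
$\left(-83 + \frac{-53 + 32}{3 - 56}\right) W{\left(12 \right)} = \left(-83 + \frac{-53 + 32}{3 - 56}\right) \sqrt{2} \sqrt{12} = \left(-83 - \frac{21}{-53}\right) \sqrt{2} \cdot 2 \sqrt{3} = \left(-83 - - \frac{21}{53}\right) 2 \sqrt{6} = \left(-83 + \frac{21}{53}\right) 2 \sqrt{6} = - \frac{4378 \cdot 2 \sqrt{6}}{53} = - \frac{8756 \sqrt{6}}{53}$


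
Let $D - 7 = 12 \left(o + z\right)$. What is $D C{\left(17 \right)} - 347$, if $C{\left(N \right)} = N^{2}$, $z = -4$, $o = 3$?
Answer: $-1792$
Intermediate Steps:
$D = -5$ ($D = 7 + 12 \left(3 - 4\right) = 7 + 12 \left(-1\right) = 7 - 12 = -5$)
$D C{\left(17 \right)} - 347 = - 5 \cdot 17^{2} - 347 = \left(-5\right) 289 - 347 = -1445 - 347 = -1792$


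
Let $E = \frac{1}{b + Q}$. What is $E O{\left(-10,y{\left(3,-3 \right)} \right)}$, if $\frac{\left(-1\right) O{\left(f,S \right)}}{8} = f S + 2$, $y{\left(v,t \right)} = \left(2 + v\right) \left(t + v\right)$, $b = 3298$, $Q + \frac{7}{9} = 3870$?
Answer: $- \frac{144}{64505} \approx -0.0022324$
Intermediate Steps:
$Q = \frac{34823}{9}$ ($Q = - \frac{7}{9} + 3870 = \frac{34823}{9} \approx 3869.2$)
$E = \frac{9}{64505}$ ($E = \frac{1}{3298 + \frac{34823}{9}} = \frac{1}{\frac{64505}{9}} = \frac{9}{64505} \approx 0.00013952$)
$O{\left(f,S \right)} = -16 - 8 S f$ ($O{\left(f,S \right)} = - 8 \left(f S + 2\right) = - 8 \left(S f + 2\right) = - 8 \left(2 + S f\right) = -16 - 8 S f$)
$E O{\left(-10,y{\left(3,-3 \right)} \right)} = \frac{9 \left(-16 - 8 \left(3^{2} + 2 \left(-3\right) + 2 \cdot 3 - 9\right) \left(-10\right)\right)}{64505} = \frac{9 \left(-16 - 8 \left(9 - 6 + 6 - 9\right) \left(-10\right)\right)}{64505} = \frac{9 \left(-16 - 0 \left(-10\right)\right)}{64505} = \frac{9 \left(-16 + 0\right)}{64505} = \frac{9}{64505} \left(-16\right) = - \frac{144}{64505}$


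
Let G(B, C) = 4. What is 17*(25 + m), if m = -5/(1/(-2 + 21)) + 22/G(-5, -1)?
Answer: -2193/2 ≈ -1096.5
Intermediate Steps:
m = -179/2 (m = -5/(1/(-2 + 21)) + 22/4 = -5/(1/19) + 22*(1/4) = -5/1/19 + 11/2 = -5*19 + 11/2 = -95 + 11/2 = -179/2 ≈ -89.500)
17*(25 + m) = 17*(25 - 179/2) = 17*(-129/2) = -2193/2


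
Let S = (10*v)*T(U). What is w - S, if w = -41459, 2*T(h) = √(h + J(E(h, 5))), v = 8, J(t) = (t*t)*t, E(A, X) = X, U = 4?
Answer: -41459 - 40*√129 ≈ -41913.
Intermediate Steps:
J(t) = t³ (J(t) = t²*t = t³)
T(h) = √(125 + h)/2 (T(h) = √(h + 5³)/2 = √(h + 125)/2 = √(125 + h)/2)
S = 40*√129 (S = (10*8)*(√(125 + 4)/2) = 80*(√129/2) = 40*√129 ≈ 454.31)
w - S = -41459 - 40*√129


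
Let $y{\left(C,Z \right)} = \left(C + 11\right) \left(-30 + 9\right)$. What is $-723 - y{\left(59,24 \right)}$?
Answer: $747$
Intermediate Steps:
$y{\left(C,Z \right)} = -231 - 21 C$ ($y{\left(C,Z \right)} = \left(11 + C\right) \left(-21\right) = -231 - 21 C$)
$-723 - y{\left(59,24 \right)} = -723 - \left(-231 - 1239\right) = -723 - -1470 = -723 + 1470 = 747$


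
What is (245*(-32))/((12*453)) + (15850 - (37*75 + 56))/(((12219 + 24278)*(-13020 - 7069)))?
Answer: -1437066629501/996402808647 ≈ -1.4423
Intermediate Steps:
(245*(-32))/((12*453)) + (15850 - (37*75 + 56))/(((12219 + 24278)*(-13020 - 7069))) = -7840/5436 + (15850 - (2775 + 56))/((36497*(-20089))) = -7840*1/5436 + (15850 - 1*2831)/(-733188233) = -1960/1359 + (15850 - 2831)*(-1/733188233) = -1960/1359 + 13019*(-1/733188233) = -1960/1359 - 13019/733188233 = -1437066629501/996402808647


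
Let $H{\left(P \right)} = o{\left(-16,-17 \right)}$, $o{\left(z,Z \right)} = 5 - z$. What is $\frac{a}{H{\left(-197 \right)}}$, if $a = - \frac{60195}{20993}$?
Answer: $- \frac{20065}{146951} \approx -0.13654$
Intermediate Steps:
$H{\left(P \right)} = 21$ ($H{\left(P \right)} = 5 - -16 = 5 + 16 = 21$)
$a = - \frac{60195}{20993}$ ($a = \left(-60195\right) \frac{1}{20993} = - \frac{60195}{20993} \approx -2.8674$)
$\frac{a}{H{\left(-197 \right)}} = - \frac{60195}{20993 \cdot 21} = \left(- \frac{60195}{20993}\right) \frac{1}{21} = - \frac{20065}{146951}$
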